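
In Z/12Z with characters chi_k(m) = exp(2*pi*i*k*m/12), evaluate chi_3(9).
chi_3(9) = zeta_12^27 = I

Reasoning: chi_3(9) = zeta_12^(3*9) = zeta_12^27. Since zeta_12^12 = 1, this equals zeta_12^3 = exp(2*pi*i*3/12) = I.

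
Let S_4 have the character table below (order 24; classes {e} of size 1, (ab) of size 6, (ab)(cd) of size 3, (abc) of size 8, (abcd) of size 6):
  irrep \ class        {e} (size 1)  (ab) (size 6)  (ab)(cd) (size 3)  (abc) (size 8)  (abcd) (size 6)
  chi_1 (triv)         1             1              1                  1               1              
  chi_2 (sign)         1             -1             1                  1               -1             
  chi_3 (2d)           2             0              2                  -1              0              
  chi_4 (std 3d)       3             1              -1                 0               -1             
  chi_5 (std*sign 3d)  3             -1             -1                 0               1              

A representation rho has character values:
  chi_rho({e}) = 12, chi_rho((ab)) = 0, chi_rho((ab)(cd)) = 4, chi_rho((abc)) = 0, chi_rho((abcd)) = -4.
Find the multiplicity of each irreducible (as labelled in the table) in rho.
Multiplicities: chi_1: 0, chi_2: 2, chi_3: 2, chi_4: 2, chi_5: 0.

Solution. Use <chi_rho, chi> = (1/|G|) sum_C |C| * chi_rho(C) * conj(chi(C)) with |G| = 24 for each irreducible chi in the table:
  <chi_rho, chi_1> = (1/24)[1*(12)*conj(1) + 6*(0)*conj(1) + 3*(4)*conj(1) + 8*(0)*conj(1) + 6*(-4)*conj(1)]
      = (1/24)[(12) + (0) + (12) + (0) + (-24)] = 0/24 = 0
  <chi_rho, chi_2> = (1/24)[1*(12)*conj(1) + 6*(0)*conj(-1) + 3*(4)*conj(1) + 8*(0)*conj(1) + 6*(-4)*conj(-1)]
      = (1/24)[(12) + (0) + (12) + (0) + (24)] = 48/24 = 2
  <chi_rho, chi_3> = (1/24)[1*(12)*conj(2) + 6*(0)*conj(0) + 3*(4)*conj(2) + 8*(0)*conj(-1) + 6*(-4)*conj(0)]
      = (1/24)[(24) + (0) + (24) + (0) + (0)] = 48/24 = 2
  <chi_rho, chi_4> = (1/24)[1*(12)*conj(3) + 6*(0)*conj(1) + 3*(4)*conj(-1) + 8*(0)*conj(0) + 6*(-4)*conj(-1)]
      = (1/24)[(36) + (0) + (-12) + (0) + (24)] = 48/24 = 2
  <chi_rho, chi_5> = (1/24)[1*(12)*conj(3) + 6*(0)*conj(-1) + 3*(4)*conj(-1) + 8*(0)*conj(0) + 6*(-4)*conj(1)]
      = (1/24)[(36) + (0) + (-12) + (0) + (-24)] = 0/24 = 0
Dimension check: dim(rho) = sum (mult * dim) = 0*1 + 2*1 + 2*2 + 2*3 + 0*3 = 12 = chi_rho(e) = 12.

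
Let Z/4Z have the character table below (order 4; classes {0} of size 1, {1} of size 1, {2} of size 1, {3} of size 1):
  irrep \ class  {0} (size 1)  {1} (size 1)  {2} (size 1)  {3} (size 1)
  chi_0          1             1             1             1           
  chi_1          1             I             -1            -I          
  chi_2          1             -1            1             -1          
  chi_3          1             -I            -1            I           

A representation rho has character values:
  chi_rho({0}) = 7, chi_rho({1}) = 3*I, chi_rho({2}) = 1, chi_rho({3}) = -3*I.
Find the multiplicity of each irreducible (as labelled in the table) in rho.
Multiplicities: chi_0: 2, chi_1: 3, chi_2: 2, chi_3: 0.

Use <chi_rho, chi> = (1/|G|) sum_C |C| * chi_rho(C) * conj(chi(C)) with |G| = 4 for each irreducible chi in the table:
  <chi_rho, chi_0> = (1/4)[1*(7)*conj(1) + 1*(3*I)*conj(1) + 1*(1)*conj(1) + 1*(-3*I)*conj(1)]
      = (1/4)[(7) + (3*I) + (1) + (-3*I)] = 8/4 = 2
  <chi_rho, chi_1> = (1/4)[1*(7)*conj(1) + 1*(3*I)*conj(I) + 1*(1)*conj(-1) + 1*(-3*I)*conj(-I)]
      = (1/4)[(7) + (3) + (-1) + (3)] = 12/4 = 3
  <chi_rho, chi_2> = (1/4)[1*(7)*conj(1) + 1*(3*I)*conj(-1) + 1*(1)*conj(1) + 1*(-3*I)*conj(-1)]
      = (1/4)[(7) + (-3*I) + (1) + (3*I)] = 8/4 = 2
  <chi_rho, chi_3> = (1/4)[1*(7)*conj(1) + 1*(3*I)*conj(-I) + 1*(1)*conj(-1) + 1*(-3*I)*conj(I)]
      = (1/4)[(7) + (-3) + (-1) + (-3)] = 0/4 = 0
(Exp terms are combined using exp(i*s)*conj(exp(i*t)) = exp(i*(s-t)), and sums of them are collapsed using the identity that for every m > 1 the m distinct m-th roots of unity sum to 0, e.g. 1 + exp(2*I*pi/3) + exp(-2*I*pi/3) = 0.)
Dimension check: dim(rho) = sum (mult * dim) = 2*1 + 3*1 + 2*1 + 0*1 = 7 = chi_rho(e) = 7.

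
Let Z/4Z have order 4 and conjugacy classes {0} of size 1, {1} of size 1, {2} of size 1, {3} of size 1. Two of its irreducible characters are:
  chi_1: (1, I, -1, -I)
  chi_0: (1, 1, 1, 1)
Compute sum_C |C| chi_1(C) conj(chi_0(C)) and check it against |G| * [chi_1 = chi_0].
Sum = 0; so <chi_1, chi_0> = 0 (distinct irreducibles are orthogonal).

Explanation: Compute term by term over conjugacy classes (|C| * chi_1(C) * conj(chi_0(C))):
  1*(1)*conj(1) + 1*(I)*conj(1) + 1*(-1)*conj(1) + 1*(-I)*conj(1)
  = (1) + (I) + (-1) + (-I)
  = 0.
(Exp terms are combined using exp(i*s)*conj(exp(i*t)) = exp(i*(s-t)), and sums of them are collapsed using the identity that for every m > 1 the m distinct m-th roots of unity sum to 0, e.g. 1 + exp(2*I*pi/3) + exp(-2*I*pi/3) = 0.)
Dividing by |G| = 4 gives 0/4 = 0, matching the row-orthogonality relation <chi_1, chi_0> = [chi_1 = chi_0].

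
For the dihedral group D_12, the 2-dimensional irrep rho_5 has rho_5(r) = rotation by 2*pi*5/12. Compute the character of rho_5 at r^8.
chi_{rho_5}(r^8) = 2*cos(2*pi*5*8/12) = -1

Explanation: rho_5(r^8) is rotation by angle 2*pi*5*8/12, whose trace is 2*cos(2*pi*5*8/12) = -1.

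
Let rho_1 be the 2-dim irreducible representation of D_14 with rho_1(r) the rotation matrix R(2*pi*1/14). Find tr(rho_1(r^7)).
chi_{rho_1}(r^7) = 2*cos(2*pi*1*7/14) = -2

Why: rho_1(r^7) is rotation by angle 2*pi*1*7/14, whose trace is 2*cos(2*pi*1*7/14) = -2.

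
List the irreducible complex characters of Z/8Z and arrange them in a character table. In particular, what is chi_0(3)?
Character table of Z/8Z (irreps indexed chi_0,...,chi_7 with chi_k(m) = zeta_8^(k*m), zeta_8 = exp(2*pi*i/8)):
  irrep \ class  {0} (size 1)  {1} (size 1)    {2} (size 1)  {3} (size 1)    {4} (size 1)  {5} (size 1)    {6} (size 1)  {7} (size 1)  
  chi_0          1             1               1             1               1             1               1             1             
  chi_1          1             exp(I*pi/4)     I             exp(3*I*pi/4)   -1            exp(-3*I*pi/4)  -I            exp(-I*pi/4)  
  chi_2          1             I               -1            -I              1             I               -1            -I            
  chi_3          1             exp(3*I*pi/4)   -I            exp(I*pi/4)     -1            exp(-I*pi/4)    I             exp(-3*I*pi/4)
  chi_4          1             -1              1             -1              1             -1              1             -1            
  chi_5          1             exp(-3*I*pi/4)  I             exp(-I*pi/4)    -1            exp(I*pi/4)     -I            exp(3*I*pi/4) 
  chi_6          1             -I              -1            I               1             -I              -1            I             
  chi_7          1             exp(-I*pi/4)    -I            exp(-3*I*pi/4)  -1            exp(3*I*pi/4)   I             exp(I*pi/4)   

Spot check: chi_0(3) = zeta_8^(0*3) = zeta_8^0 = 1.

Proof sketch: Z/8Z is abelian, so all 8 irreducible complex representations are 1-dimensional. They are given by chi_k(m) = zeta_8^(k*m) for k = 0,...,7. Row orthogonality: sum_m chi_k(m) conj(chi_l(m)) = 8 * [k = l].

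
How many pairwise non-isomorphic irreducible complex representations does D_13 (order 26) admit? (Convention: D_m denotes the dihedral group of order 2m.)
8

Explanation: The number of irreducible complex representations of a finite group equals its number of conjugacy classes. D_13 has 8 conjugacy classes ((n+3)/2 for n odd), so D_13 (order 26) has exactly 8 irreducible complex representations.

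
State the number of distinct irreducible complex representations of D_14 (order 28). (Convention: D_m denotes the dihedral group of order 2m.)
10

The number of irreducible complex representations of a finite group equals its number of conjugacy classes. D_14 has 10 conjugacy classes (n/2 + 3 for n even), so D_14 (order 28) has exactly 10 irreducible complex representations.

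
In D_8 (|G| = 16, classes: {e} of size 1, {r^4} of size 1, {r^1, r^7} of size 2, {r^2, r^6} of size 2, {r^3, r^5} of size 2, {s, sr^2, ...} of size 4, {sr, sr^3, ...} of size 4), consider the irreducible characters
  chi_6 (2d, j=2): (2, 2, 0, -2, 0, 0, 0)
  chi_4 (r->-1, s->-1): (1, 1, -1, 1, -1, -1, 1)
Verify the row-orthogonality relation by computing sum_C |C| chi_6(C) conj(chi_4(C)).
Sum = 0; so <chi_6, chi_4> = 0 (distinct irreducibles are orthogonal).

Details: Compute term by term over conjugacy classes (|C| * chi_6(C) * conj(chi_4(C))):
  1*(2)*conj(1) + 1*(2)*conj(1) + 2*(0)*conj(-1) + 2*(-2)*conj(1) + 2*(0)*conj(-1) + 4*(0)*conj(-1) + 4*(0)*conj(1)
  = (2) + (2) + (0) + (-4) + (0) + (0) + (0)
  = 0.
Dividing by |G| = 16 gives 0/16 = 0, matching the row-orthogonality relation <chi_6, chi_4> = [chi_6 = chi_4].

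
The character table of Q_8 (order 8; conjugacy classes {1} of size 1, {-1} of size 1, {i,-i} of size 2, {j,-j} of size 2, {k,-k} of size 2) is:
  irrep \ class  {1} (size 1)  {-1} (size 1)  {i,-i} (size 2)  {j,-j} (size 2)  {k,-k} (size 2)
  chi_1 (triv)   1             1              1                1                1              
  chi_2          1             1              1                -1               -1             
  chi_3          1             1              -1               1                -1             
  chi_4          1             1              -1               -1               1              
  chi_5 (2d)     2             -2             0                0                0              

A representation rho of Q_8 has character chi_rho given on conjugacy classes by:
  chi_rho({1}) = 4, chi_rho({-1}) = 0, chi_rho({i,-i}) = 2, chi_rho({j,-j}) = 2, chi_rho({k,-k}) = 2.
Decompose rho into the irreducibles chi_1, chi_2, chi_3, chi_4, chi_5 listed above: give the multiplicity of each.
Multiplicities: chi_1: 2, chi_2: 0, chi_3: 0, chi_4: 0, chi_5: 1.

Reasoning: Use <chi_rho, chi> = (1/|G|) sum_C |C| * chi_rho(C) * conj(chi(C)) with |G| = 8 for each irreducible chi in the table:
  <chi_rho, chi_1> = (1/8)[1*(4)*conj(1) + 1*(0)*conj(1) + 2*(2)*conj(1) + 2*(2)*conj(1) + 2*(2)*conj(1)]
      = (1/8)[(4) + (0) + (4) + (4) + (4)] = 16/8 = 2
  <chi_rho, chi_2> = (1/8)[1*(4)*conj(1) + 1*(0)*conj(1) + 2*(2)*conj(1) + 2*(2)*conj(-1) + 2*(2)*conj(-1)]
      = (1/8)[(4) + (0) + (4) + (-4) + (-4)] = 0/8 = 0
  <chi_rho, chi_3> = (1/8)[1*(4)*conj(1) + 1*(0)*conj(1) + 2*(2)*conj(-1) + 2*(2)*conj(1) + 2*(2)*conj(-1)]
      = (1/8)[(4) + (0) + (-4) + (4) + (-4)] = 0/8 = 0
  <chi_rho, chi_4> = (1/8)[1*(4)*conj(1) + 1*(0)*conj(1) + 2*(2)*conj(-1) + 2*(2)*conj(-1) + 2*(2)*conj(1)]
      = (1/8)[(4) + (0) + (-4) + (-4) + (4)] = 0/8 = 0
  <chi_rho, chi_5> = (1/8)[1*(4)*conj(2) + 1*(0)*conj(-2) + 2*(2)*conj(0) + 2*(2)*conj(0) + 2*(2)*conj(0)]
      = (1/8)[(8) + (0) + (0) + (0) + (0)] = 8/8 = 1
Dimension check: dim(rho) = sum (mult * dim) = 2*1 + 0*1 + 0*1 + 0*1 + 1*2 = 4 = chi_rho(e) = 4.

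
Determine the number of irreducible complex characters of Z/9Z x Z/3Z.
27

Explanation: The number of irreducible complex representations of a finite group equals its number of conjugacy classes. Z/9Z x Z/3Z is abelian of order 27, so every element is its own conjugacy class: 27 classes, so Z/9Z x Z/3Z (order 27) has exactly 27 irreducible complex representations.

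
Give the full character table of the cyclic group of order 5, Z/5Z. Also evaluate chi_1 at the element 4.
Character table of Z/5Z (irreps indexed chi_0,...,chi_4 with chi_k(m) = zeta_5^(k*m), zeta_5 = exp(2*pi*i/5)):
  irrep \ class  {0} (size 1)  {1} (size 1)    {2} (size 1)    {3} (size 1)    {4} (size 1)  
  chi_0          1             1               1               1               1             
  chi_1          1             exp(2*I*pi/5)   exp(4*I*pi/5)   exp(-4*I*pi/5)  exp(-2*I*pi/5)
  chi_2          1             exp(4*I*pi/5)   exp(-2*I*pi/5)  exp(2*I*pi/5)   exp(-4*I*pi/5)
  chi_3          1             exp(-4*I*pi/5)  exp(2*I*pi/5)   exp(-2*I*pi/5)  exp(4*I*pi/5) 
  chi_4          1             exp(-2*I*pi/5)  exp(-4*I*pi/5)  exp(4*I*pi/5)   exp(2*I*pi/5) 

Spot check: chi_1(4) = zeta_5^(1*4) = zeta_5^4 = exp(-2*I*pi/5).

Solution. Z/5Z is abelian, so all 5 irreducible complex representations are 1-dimensional. They are given by chi_k(m) = zeta_5^(k*m) for k = 0,...,4. Row orthogonality: sum_m chi_k(m) conj(chi_l(m)) = 5 * [k = l].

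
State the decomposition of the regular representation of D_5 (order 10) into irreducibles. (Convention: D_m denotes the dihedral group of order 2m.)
Each irreducible V_i of dimension d_i appears with multiplicity d_i, i.e. rho_reg = (direct sum over all irreducibles V_i) d_i V_i. The irreducible dimensions for D_5 are 1, 1, 2, 2: 2 irreducibles of dimension 1, each with multiplicity 1; 2 irreducibles of dimension 2, each with multiplicity 2. Total dimension 2*1*1 + 2*2*2 = 10 = |G|.

Justification: General theorem: in the regular representation of a finite group G, each irreducible appears with multiplicity equal to its dimension. Check: dim(rho_reg) = sum d_i^2 = 1 + 1 + 4 + 4 = 10 = |G|.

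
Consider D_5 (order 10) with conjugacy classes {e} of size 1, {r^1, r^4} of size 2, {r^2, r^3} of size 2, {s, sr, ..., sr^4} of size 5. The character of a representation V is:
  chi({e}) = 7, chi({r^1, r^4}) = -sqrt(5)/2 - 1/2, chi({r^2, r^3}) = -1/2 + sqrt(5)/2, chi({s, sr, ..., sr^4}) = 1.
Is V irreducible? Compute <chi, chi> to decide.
Not irreducible (reducible): <chi, chi> = 6 > 1.

Derivation: <chi, chi> = (1/|G|) sum_C |C| * |chi(C)|^2 = (1/10)[1*|7|^2 + 2*|-sqrt(5)/2 - 1/2|^2 + 2*|-1/2 + sqrt(5)/2|^2 + 5*|1|^2]
  = (1/10)[(49) + (sqrt(5) + 3) + (3 - sqrt(5)) + (5)] = 60/10 = 6.
A character is irreducible iff <chi, chi> = 1, so this representation is reducible.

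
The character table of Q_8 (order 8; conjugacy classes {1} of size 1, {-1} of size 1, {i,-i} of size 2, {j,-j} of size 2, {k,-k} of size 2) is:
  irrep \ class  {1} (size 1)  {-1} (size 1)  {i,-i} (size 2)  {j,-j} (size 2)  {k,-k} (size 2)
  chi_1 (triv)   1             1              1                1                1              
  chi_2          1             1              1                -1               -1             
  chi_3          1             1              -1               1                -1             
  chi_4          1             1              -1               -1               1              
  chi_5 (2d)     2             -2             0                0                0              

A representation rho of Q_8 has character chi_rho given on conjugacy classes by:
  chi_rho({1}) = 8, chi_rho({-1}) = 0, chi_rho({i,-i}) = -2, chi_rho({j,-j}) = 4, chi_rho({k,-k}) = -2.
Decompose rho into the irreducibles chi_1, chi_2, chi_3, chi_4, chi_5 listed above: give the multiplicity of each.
Multiplicities: chi_1: 1, chi_2: 0, chi_3: 3, chi_4: 0, chi_5: 2.

Working: Use <chi_rho, chi> = (1/|G|) sum_C |C| * chi_rho(C) * conj(chi(C)) with |G| = 8 for each irreducible chi in the table:
  <chi_rho, chi_1> = (1/8)[1*(8)*conj(1) + 1*(0)*conj(1) + 2*(-2)*conj(1) + 2*(4)*conj(1) + 2*(-2)*conj(1)]
      = (1/8)[(8) + (0) + (-4) + (8) + (-4)] = 8/8 = 1
  <chi_rho, chi_2> = (1/8)[1*(8)*conj(1) + 1*(0)*conj(1) + 2*(-2)*conj(1) + 2*(4)*conj(-1) + 2*(-2)*conj(-1)]
      = (1/8)[(8) + (0) + (-4) + (-8) + (4)] = 0/8 = 0
  <chi_rho, chi_3> = (1/8)[1*(8)*conj(1) + 1*(0)*conj(1) + 2*(-2)*conj(-1) + 2*(4)*conj(1) + 2*(-2)*conj(-1)]
      = (1/8)[(8) + (0) + (4) + (8) + (4)] = 24/8 = 3
  <chi_rho, chi_4> = (1/8)[1*(8)*conj(1) + 1*(0)*conj(1) + 2*(-2)*conj(-1) + 2*(4)*conj(-1) + 2*(-2)*conj(1)]
      = (1/8)[(8) + (0) + (4) + (-8) + (-4)] = 0/8 = 0
  <chi_rho, chi_5> = (1/8)[1*(8)*conj(2) + 1*(0)*conj(-2) + 2*(-2)*conj(0) + 2*(4)*conj(0) + 2*(-2)*conj(0)]
      = (1/8)[(16) + (0) + (0) + (0) + (0)] = 16/8 = 2
Dimension check: dim(rho) = sum (mult * dim) = 1*1 + 0*1 + 3*1 + 0*1 + 2*2 = 8 = chi_rho(e) = 8.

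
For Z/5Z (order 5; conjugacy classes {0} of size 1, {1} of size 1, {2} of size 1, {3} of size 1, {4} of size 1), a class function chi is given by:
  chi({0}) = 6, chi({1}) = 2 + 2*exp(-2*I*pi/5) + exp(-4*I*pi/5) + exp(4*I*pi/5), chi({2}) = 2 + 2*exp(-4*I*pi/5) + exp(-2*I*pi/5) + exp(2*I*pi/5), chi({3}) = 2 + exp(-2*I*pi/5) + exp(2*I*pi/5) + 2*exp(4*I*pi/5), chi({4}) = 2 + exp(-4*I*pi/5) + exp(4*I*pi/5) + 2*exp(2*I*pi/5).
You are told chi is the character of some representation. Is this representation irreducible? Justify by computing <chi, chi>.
Not irreducible (reducible): <chi, chi> = 10 > 1.

Solution. <chi, chi> = (1/|G|) sum_C |C| * |chi(C)|^2 = (1/5)[1*|6|^2 + 1*|2 + 2*exp(-2*I*pi/5) + exp(-4*I*pi/5) + exp(4*I*pi/5)|^2 + 1*|2 + 2*exp(-4*I*pi/5) + exp(-2*I*pi/5) + exp(2*I*pi/5)|^2 + 1*|2 + exp(-2*I*pi/5) + exp(2*I*pi/5) + 2*exp(4*I*pi/5)|^2 + 1*|2 + exp(-4*I*pi/5) + exp(4*I*pi/5) + 2*exp(2*I*pi/5)|^2]
  = (1/5)[(36) + (10 + 7*exp(-2*I*pi/5) + 6*exp(-4*I*pi/5) + 6*exp(4*I*pi/5) + 7*exp(2*I*pi/5)) + (10 + 6*exp(-2*I*pi/5) + 7*exp(-4*I*pi/5) + 7*exp(4*I*pi/5) + 6*exp(2*I*pi/5)) + (10 + 6*exp(-2*I*pi/5) + 7*exp(-4*I*pi/5) + 7*exp(4*I*pi/5) + 6*exp(2*I*pi/5)) + (10 + 7*exp(-2*I*pi/5) + 6*exp(-4*I*pi/5) + 6*exp(4*I*pi/5) + 7*exp(2*I*pi/5))] = 50/5 = 10.
(Exp terms are combined using exp(i*s)*conj(exp(i*t)) = exp(i*(s-t)), and sums of them are collapsed using the identity that for every m > 1 the m distinct m-th roots of unity sum to 0, e.g. 1 + exp(2*I*pi/3) + exp(-2*I*pi/3) = 0.)
A character is irreducible iff <chi, chi> = 1, so this representation is reducible.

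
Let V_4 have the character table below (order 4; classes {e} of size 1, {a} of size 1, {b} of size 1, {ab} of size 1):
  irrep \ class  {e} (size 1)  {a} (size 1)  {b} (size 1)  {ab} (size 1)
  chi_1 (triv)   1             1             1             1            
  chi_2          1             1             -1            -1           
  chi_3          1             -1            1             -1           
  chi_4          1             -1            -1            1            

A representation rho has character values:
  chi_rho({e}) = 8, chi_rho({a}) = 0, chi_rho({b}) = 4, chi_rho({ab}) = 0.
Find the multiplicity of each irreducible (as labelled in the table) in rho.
Multiplicities: chi_1: 3, chi_2: 1, chi_3: 3, chi_4: 1.

Reasoning: Use <chi_rho, chi> = (1/|G|) sum_C |C| * chi_rho(C) * conj(chi(C)) with |G| = 4 for each irreducible chi in the table:
  <chi_rho, chi_1> = (1/4)[1*(8)*conj(1) + 1*(0)*conj(1) + 1*(4)*conj(1) + 1*(0)*conj(1)]
      = (1/4)[(8) + (0) + (4) + (0)] = 12/4 = 3
  <chi_rho, chi_2> = (1/4)[1*(8)*conj(1) + 1*(0)*conj(1) + 1*(4)*conj(-1) + 1*(0)*conj(-1)]
      = (1/4)[(8) + (0) + (-4) + (0)] = 4/4 = 1
  <chi_rho, chi_3> = (1/4)[1*(8)*conj(1) + 1*(0)*conj(-1) + 1*(4)*conj(1) + 1*(0)*conj(-1)]
      = (1/4)[(8) + (0) + (4) + (0)] = 12/4 = 3
  <chi_rho, chi_4> = (1/4)[1*(8)*conj(1) + 1*(0)*conj(-1) + 1*(4)*conj(-1) + 1*(0)*conj(1)]
      = (1/4)[(8) + (0) + (-4) + (0)] = 4/4 = 1
Dimension check: dim(rho) = sum (mult * dim) = 3*1 + 1*1 + 3*1 + 1*1 = 8 = chi_rho(e) = 8.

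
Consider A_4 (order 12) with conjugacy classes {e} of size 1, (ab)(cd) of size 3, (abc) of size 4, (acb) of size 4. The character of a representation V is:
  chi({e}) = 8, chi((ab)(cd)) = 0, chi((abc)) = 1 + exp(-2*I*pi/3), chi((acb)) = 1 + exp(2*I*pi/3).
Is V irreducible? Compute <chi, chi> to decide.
Not irreducible (reducible): <chi, chi> = 6 > 1.

<chi, chi> = (1/|G|) sum_C |C| * |chi(C)|^2 = (1/12)[1*|8|^2 + 3*|0|^2 + 4*|1 + exp(-2*I*pi/3)|^2 + 4*|1 + exp(2*I*pi/3)|^2]
  = (1/12)[(64) + (0) + (4) + (4)] = 72/12 = 6.
(Exp terms are combined using exp(i*s)*conj(exp(i*t)) = exp(i*(s-t)), and sums of them are collapsed using the identity that for every m > 1 the m distinct m-th roots of unity sum to 0, e.g. 1 + exp(2*I*pi/3) + exp(-2*I*pi/3) = 0.)
A character is irreducible iff <chi, chi> = 1, so this representation is reducible.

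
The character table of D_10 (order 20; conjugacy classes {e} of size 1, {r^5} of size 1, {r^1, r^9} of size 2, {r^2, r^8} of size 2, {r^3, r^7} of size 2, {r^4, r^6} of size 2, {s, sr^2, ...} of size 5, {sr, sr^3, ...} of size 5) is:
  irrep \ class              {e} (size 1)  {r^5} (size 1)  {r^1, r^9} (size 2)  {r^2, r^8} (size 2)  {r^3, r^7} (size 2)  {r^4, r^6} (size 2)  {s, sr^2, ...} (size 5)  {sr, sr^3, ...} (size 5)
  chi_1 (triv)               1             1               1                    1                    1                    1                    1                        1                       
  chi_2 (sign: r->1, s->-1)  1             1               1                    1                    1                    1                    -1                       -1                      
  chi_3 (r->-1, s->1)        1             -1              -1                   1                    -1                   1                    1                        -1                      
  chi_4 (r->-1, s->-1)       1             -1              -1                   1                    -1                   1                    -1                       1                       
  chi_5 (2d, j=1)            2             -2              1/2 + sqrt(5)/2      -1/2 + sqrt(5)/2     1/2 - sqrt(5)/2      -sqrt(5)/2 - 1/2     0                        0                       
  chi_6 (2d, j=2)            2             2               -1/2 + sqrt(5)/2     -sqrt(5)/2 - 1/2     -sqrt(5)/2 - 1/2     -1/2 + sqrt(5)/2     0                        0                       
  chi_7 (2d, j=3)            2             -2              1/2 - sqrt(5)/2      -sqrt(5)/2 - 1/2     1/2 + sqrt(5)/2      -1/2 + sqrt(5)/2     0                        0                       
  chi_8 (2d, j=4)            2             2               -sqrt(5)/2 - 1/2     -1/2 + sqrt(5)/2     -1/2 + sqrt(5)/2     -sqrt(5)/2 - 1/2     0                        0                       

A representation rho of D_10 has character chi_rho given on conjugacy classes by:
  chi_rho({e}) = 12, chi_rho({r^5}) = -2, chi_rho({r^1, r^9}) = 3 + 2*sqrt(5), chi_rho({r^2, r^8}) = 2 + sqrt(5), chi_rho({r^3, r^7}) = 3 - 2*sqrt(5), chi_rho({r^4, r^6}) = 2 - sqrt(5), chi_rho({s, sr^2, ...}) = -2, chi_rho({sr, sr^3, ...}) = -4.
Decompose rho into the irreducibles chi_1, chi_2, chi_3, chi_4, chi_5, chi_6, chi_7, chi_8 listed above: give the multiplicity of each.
Multiplicities: chi_1: 0, chi_2: 3, chi_3: 1, chi_4: 0, chi_5: 3, chi_6: 1, chi_7: 0, chi_8: 0.

Proof sketch: Use <chi_rho, chi> = (1/|G|) sum_C |C| * chi_rho(C) * conj(chi(C)) with |G| = 20 for each irreducible chi in the table:
  <chi_rho, chi_1> = (1/20)[1*(12)*conj(1) + 1*(-2)*conj(1) + 2*(3 + 2*sqrt(5))*conj(1) + 2*(2 + sqrt(5))*conj(1) + 2*(3 - 2*sqrt(5))*conj(1) + 2*(2 - sqrt(5))*conj(1) + 5*(-2)*conj(1) + 5*(-4)*conj(1)]
      = (1/20)[(12) + (-2) + (6 + 4*sqrt(5)) + (4 + 2*sqrt(5)) + (6 - 4*sqrt(5)) + (4 - 2*sqrt(5)) + (-10) + (-20)] = 0/20 = 0
  <chi_rho, chi_2> = (1/20)[1*(12)*conj(1) + 1*(-2)*conj(1) + 2*(3 + 2*sqrt(5))*conj(1) + 2*(2 + sqrt(5))*conj(1) + 2*(3 - 2*sqrt(5))*conj(1) + 2*(2 - sqrt(5))*conj(1) + 5*(-2)*conj(-1) + 5*(-4)*conj(-1)]
      = (1/20)[(12) + (-2) + (6 + 4*sqrt(5)) + (4 + 2*sqrt(5)) + (6 - 4*sqrt(5)) + (4 - 2*sqrt(5)) + (10) + (20)] = 60/20 = 3
  <chi_rho, chi_3> = (1/20)[1*(12)*conj(1) + 1*(-2)*conj(-1) + 2*(3 + 2*sqrt(5))*conj(-1) + 2*(2 + sqrt(5))*conj(1) + 2*(3 - 2*sqrt(5))*conj(-1) + 2*(2 - sqrt(5))*conj(1) + 5*(-2)*conj(1) + 5*(-4)*conj(-1)]
      = (1/20)[(12) + (2) + (-4*sqrt(5) - 6) + (4 + 2*sqrt(5)) + (-6 + 4*sqrt(5)) + (4 - 2*sqrt(5)) + (-10) + (20)] = 20/20 = 1
  <chi_rho, chi_4> = (1/20)[1*(12)*conj(1) + 1*(-2)*conj(-1) + 2*(3 + 2*sqrt(5))*conj(-1) + 2*(2 + sqrt(5))*conj(1) + 2*(3 - 2*sqrt(5))*conj(-1) + 2*(2 - sqrt(5))*conj(1) + 5*(-2)*conj(-1) + 5*(-4)*conj(1)]
      = (1/20)[(12) + (2) + (-4*sqrt(5) - 6) + (4 + 2*sqrt(5)) + (-6 + 4*sqrt(5)) + (4 - 2*sqrt(5)) + (10) + (-20)] = 0/20 = 0
  <chi_rho, chi_5> = (1/20)[1*(12)*conj(2) + 1*(-2)*conj(-2) + 2*(3 + 2*sqrt(5))*conj(1/2 + sqrt(5)/2) + 2*(2 + sqrt(5))*conj(-1/2 + sqrt(5)/2) + 2*(3 - 2*sqrt(5))*conj(1/2 - sqrt(5)/2) + 2*(2 - sqrt(5))*conj(-sqrt(5)/2 - 1/2) + 5*(-2)*conj(0) + 5*(-4)*conj(0)]
      = (1/20)[(24) + (4) + (5*sqrt(5) + 13) + (sqrt(5) + 3) + (13 - 5*sqrt(5)) + (3 - sqrt(5)) + (0) + (0)] = 60/20 = 3
  <chi_rho, chi_6> = (1/20)[1*(12)*conj(2) + 1*(-2)*conj(2) + 2*(3 + 2*sqrt(5))*conj(-1/2 + sqrt(5)/2) + 2*(2 + sqrt(5))*conj(-sqrt(5)/2 - 1/2) + 2*(3 - 2*sqrt(5))*conj(-sqrt(5)/2 - 1/2) + 2*(2 - sqrt(5))*conj(-1/2 + sqrt(5)/2) + 5*(-2)*conj(0) + 5*(-4)*conj(0)]
      = (1/20)[(24) + (-4) + (sqrt(5) + 7) + (-7 - 3*sqrt(5)) + (7 - sqrt(5)) + (-7 + 3*sqrt(5)) + (0) + (0)] = 20/20 = 1
  <chi_rho, chi_7> = (1/20)[1*(12)*conj(2) + 1*(-2)*conj(-2) + 2*(3 + 2*sqrt(5))*conj(1/2 - sqrt(5)/2) + 2*(2 + sqrt(5))*conj(-sqrt(5)/2 - 1/2) + 2*(3 - 2*sqrt(5))*conj(1/2 + sqrt(5)/2) + 2*(2 - sqrt(5))*conj(-1/2 + sqrt(5)/2) + 5*(-2)*conj(0) + 5*(-4)*conj(0)]
      = (1/20)[(24) + (4) + (-7 - sqrt(5)) + (-7 - 3*sqrt(5)) + (-7 + sqrt(5)) + (-7 + 3*sqrt(5)) + (0) + (0)] = 0/20 = 0
  <chi_rho, chi_8> = (1/20)[1*(12)*conj(2) + 1*(-2)*conj(2) + 2*(3 + 2*sqrt(5))*conj(-sqrt(5)/2 - 1/2) + 2*(2 + sqrt(5))*conj(-1/2 + sqrt(5)/2) + 2*(3 - 2*sqrt(5))*conj(-1/2 + sqrt(5)/2) + 2*(2 - sqrt(5))*conj(-sqrt(5)/2 - 1/2) + 5*(-2)*conj(0) + 5*(-4)*conj(0)]
      = (1/20)[(24) + (-4) + (-13 - 5*sqrt(5)) + (sqrt(5) + 3) + (-13 + 5*sqrt(5)) + (3 - sqrt(5)) + (0) + (0)] = 0/20 = 0
Dimension check: dim(rho) = sum (mult * dim) = 0*1 + 3*1 + 1*1 + 0*1 + 3*2 + 1*2 + 0*2 + 0*2 = 12 = chi_rho(e) = 12.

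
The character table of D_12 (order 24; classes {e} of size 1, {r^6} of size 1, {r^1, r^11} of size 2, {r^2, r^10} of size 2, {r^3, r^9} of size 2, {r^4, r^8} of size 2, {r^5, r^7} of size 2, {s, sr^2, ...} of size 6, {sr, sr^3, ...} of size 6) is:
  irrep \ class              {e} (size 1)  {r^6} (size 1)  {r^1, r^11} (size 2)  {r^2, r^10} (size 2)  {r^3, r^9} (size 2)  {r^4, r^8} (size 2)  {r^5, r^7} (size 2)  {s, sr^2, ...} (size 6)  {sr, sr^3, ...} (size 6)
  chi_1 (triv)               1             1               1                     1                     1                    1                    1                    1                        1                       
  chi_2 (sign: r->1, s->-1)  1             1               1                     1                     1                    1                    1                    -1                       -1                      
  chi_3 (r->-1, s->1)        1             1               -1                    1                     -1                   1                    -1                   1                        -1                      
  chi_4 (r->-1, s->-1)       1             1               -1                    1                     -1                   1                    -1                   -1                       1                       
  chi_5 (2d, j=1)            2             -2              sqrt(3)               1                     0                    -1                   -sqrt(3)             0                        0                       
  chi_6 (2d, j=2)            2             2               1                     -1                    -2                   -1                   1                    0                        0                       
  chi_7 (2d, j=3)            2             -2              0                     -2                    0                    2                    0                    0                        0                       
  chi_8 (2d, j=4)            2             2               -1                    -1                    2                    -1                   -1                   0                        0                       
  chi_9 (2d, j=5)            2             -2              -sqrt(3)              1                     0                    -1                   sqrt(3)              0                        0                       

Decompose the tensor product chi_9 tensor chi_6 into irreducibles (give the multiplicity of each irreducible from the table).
chi_9 tensor chi_6 = chi_7 + chi_9 (all other irreducibles have multiplicity 0).

Argument: The character of a tensor product is the pointwise product (chi_9 * chi_6)(C) = chi_9(C) * chi_6(C):
  {e}: (2)*(2), {r^6}: (-2)*(2), {r^1, r^11}: (-sqrt(3))*(1), {r^2, r^10}: (1)*(-1), {r^3, r^9}: (0)*(-2), {r^4, r^8}: (-1)*(-1), {r^5, r^7}: (sqrt(3))*(1), {s, sr^2, ...}: (0)*(0), {sr, sr^3, ...}: (0)*(0)
so (chi_9 * chi_6) takes values
  {e} -> 4, {r^6} -> -4, {r^1, r^11} -> -sqrt(3), {r^2, r^10} -> -1, {r^3, r^9} -> 0, {r^4, r^8} -> 1, {r^5, r^7} -> sqrt(3), {s, sr^2, ...} -> 0, {sr, sr^3, ...} -> 0.
Now take the inner product of this character with each irreducible chi from the table, <chi_9*chi_6, chi> = (1/24) sum_C |C| (chi_9*chi_6)(C) conj(chi(C)):
  <chi_9*chi_6, chi_1> = (1/24)[1*(4)*conj(1) + 1*(-4)*conj(1) + 2*(-sqrt(3))*conj(1) + 2*(-1)*conj(1) + 2*(0)*conj(1) + 2*(1)*conj(1) + 2*(sqrt(3))*conj(1) + 6*(0)*conj(1) + 6*(0)*conj(1)]
      = (1/24)[(4) + (-4) + (-2*sqrt(3)) + (-2) + (0) + (2) + (2*sqrt(3)) + (0) + (0)] = 0/24 = 0
  <chi_9*chi_6, chi_2> = (1/24)[1*(4)*conj(1) + 1*(-4)*conj(1) + 2*(-sqrt(3))*conj(1) + 2*(-1)*conj(1) + 2*(0)*conj(1) + 2*(1)*conj(1) + 2*(sqrt(3))*conj(1) + 6*(0)*conj(-1) + 6*(0)*conj(-1)]
      = (1/24)[(4) + (-4) + (-2*sqrt(3)) + (-2) + (0) + (2) + (2*sqrt(3)) + (0) + (0)] = 0/24 = 0
  <chi_9*chi_6, chi_3> = (1/24)[1*(4)*conj(1) + 1*(-4)*conj(1) + 2*(-sqrt(3))*conj(-1) + 2*(-1)*conj(1) + 2*(0)*conj(-1) + 2*(1)*conj(1) + 2*(sqrt(3))*conj(-1) + 6*(0)*conj(1) + 6*(0)*conj(-1)]
      = (1/24)[(4) + (-4) + (2*sqrt(3)) + (-2) + (0) + (2) + (-2*sqrt(3)) + (0) + (0)] = 0/24 = 0
  <chi_9*chi_6, chi_4> = (1/24)[1*(4)*conj(1) + 1*(-4)*conj(1) + 2*(-sqrt(3))*conj(-1) + 2*(-1)*conj(1) + 2*(0)*conj(-1) + 2*(1)*conj(1) + 2*(sqrt(3))*conj(-1) + 6*(0)*conj(-1) + 6*(0)*conj(1)]
      = (1/24)[(4) + (-4) + (2*sqrt(3)) + (-2) + (0) + (2) + (-2*sqrt(3)) + (0) + (0)] = 0/24 = 0
  <chi_9*chi_6, chi_5> = (1/24)[1*(4)*conj(2) + 1*(-4)*conj(-2) + 2*(-sqrt(3))*conj(sqrt(3)) + 2*(-1)*conj(1) + 2*(0)*conj(0) + 2*(1)*conj(-1) + 2*(sqrt(3))*conj(-sqrt(3)) + 6*(0)*conj(0) + 6*(0)*conj(0)]
      = (1/24)[(8) + (8) + (-6) + (-2) + (0) + (-2) + (-6) + (0) + (0)] = 0/24 = 0
  <chi_9*chi_6, chi_6> = (1/24)[1*(4)*conj(2) + 1*(-4)*conj(2) + 2*(-sqrt(3))*conj(1) + 2*(-1)*conj(-1) + 2*(0)*conj(-2) + 2*(1)*conj(-1) + 2*(sqrt(3))*conj(1) + 6*(0)*conj(0) + 6*(0)*conj(0)]
      = (1/24)[(8) + (-8) + (-2*sqrt(3)) + (2) + (0) + (-2) + (2*sqrt(3)) + (0) + (0)] = 0/24 = 0
  <chi_9*chi_6, chi_7> = (1/24)[1*(4)*conj(2) + 1*(-4)*conj(-2) + 2*(-sqrt(3))*conj(0) + 2*(-1)*conj(-2) + 2*(0)*conj(0) + 2*(1)*conj(2) + 2*(sqrt(3))*conj(0) + 6*(0)*conj(0) + 6*(0)*conj(0)]
      = (1/24)[(8) + (8) + (0) + (4) + (0) + (4) + (0) + (0) + (0)] = 24/24 = 1
  <chi_9*chi_6, chi_8> = (1/24)[1*(4)*conj(2) + 1*(-4)*conj(2) + 2*(-sqrt(3))*conj(-1) + 2*(-1)*conj(-1) + 2*(0)*conj(2) + 2*(1)*conj(-1) + 2*(sqrt(3))*conj(-1) + 6*(0)*conj(0) + 6*(0)*conj(0)]
      = (1/24)[(8) + (-8) + (2*sqrt(3)) + (2) + (0) + (-2) + (-2*sqrt(3)) + (0) + (0)] = 0/24 = 0
  <chi_9*chi_6, chi_9> = (1/24)[1*(4)*conj(2) + 1*(-4)*conj(-2) + 2*(-sqrt(3))*conj(-sqrt(3)) + 2*(-1)*conj(1) + 2*(0)*conj(0) + 2*(1)*conj(-1) + 2*(sqrt(3))*conj(sqrt(3)) + 6*(0)*conj(0) + 6*(0)*conj(0)]
      = (1/24)[(8) + (8) + (6) + (-2) + (0) + (-2) + (6) + (0) + (0)] = 24/24 = 1
Hence the multiplicities are chi_7: 1, chi_9: 1. Dimension check: dim(chi_9)*dim(chi_6) = 2*2 = 4 and sum (mult * dim) = 1*2 + 1*2 = 4.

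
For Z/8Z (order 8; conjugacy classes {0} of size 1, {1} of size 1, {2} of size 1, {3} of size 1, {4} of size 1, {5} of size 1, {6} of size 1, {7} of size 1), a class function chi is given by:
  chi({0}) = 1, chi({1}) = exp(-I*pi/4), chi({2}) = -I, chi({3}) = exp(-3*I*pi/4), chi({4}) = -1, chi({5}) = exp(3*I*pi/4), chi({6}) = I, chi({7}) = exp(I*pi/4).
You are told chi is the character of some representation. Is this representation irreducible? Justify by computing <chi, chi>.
Irreducible: <chi, chi> = 1.

Derivation: <chi, chi> = (1/|G|) sum_C |C| * |chi(C)|^2 = (1/8)[1*|1|^2 + 1*|exp(-I*pi/4)|^2 + 1*|-I|^2 + 1*|exp(-3*I*pi/4)|^2 + 1*|-1|^2 + 1*|exp(3*I*pi/4)|^2 + 1*|I|^2 + 1*|exp(I*pi/4)|^2]
  = (1/8)[(1) + (1) + (1) + (1) + (1) + (1) + (1) + (1)] = 8/8 = 1.
(Exp terms are combined using exp(i*s)*conj(exp(i*t)) = exp(i*(s-t)), and sums of them are collapsed using the identity that for every m > 1 the m distinct m-th roots of unity sum to 0, e.g. 1 + exp(2*I*pi/3) + exp(-2*I*pi/3) = 0.)
A character is irreducible iff <chi, chi> = 1, so this representation is irreducible.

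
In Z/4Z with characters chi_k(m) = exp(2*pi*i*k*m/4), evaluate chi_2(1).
chi_2(1) = zeta_4^2 = -1

Reasoning: chi_2(1) = zeta_4^(2*1) = zeta_4^2. Since zeta_4^4 = 1, this equals zeta_4^2 = exp(2*pi*i*2/4) = -1.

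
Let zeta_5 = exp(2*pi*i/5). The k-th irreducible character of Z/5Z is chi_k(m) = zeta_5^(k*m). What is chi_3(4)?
chi_3(4) = zeta_5^12 = exp(4*I*pi/5)

Details: chi_3(4) = zeta_5^(3*4) = zeta_5^12. Since zeta_5^5 = 1, this equals zeta_5^2 = exp(2*pi*i*2/5) = exp(4*I*pi/5).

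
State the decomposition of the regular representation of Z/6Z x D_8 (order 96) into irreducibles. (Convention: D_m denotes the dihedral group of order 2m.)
Each irreducible V_i of dimension d_i appears with multiplicity d_i, i.e. rho_reg = (direct sum over all irreducibles V_i) d_i V_i. The irreducible dimensions for Z/6Z x D_8 are 1, 1, 1, 1, 1, 1, 1, 1, 1, 1, 1, 1, 1, 1, 1, 1, 1, 1, 1, 1, 1, 1, 1, 1, 2, 2, 2, 2, 2, 2, 2, 2, 2, 2, 2, 2, 2, 2, 2, 2, 2, 2: 24 irreducibles of dimension 1, each with multiplicity 1; 18 irreducibles of dimension 2, each with multiplicity 2. Total dimension 24*1*1 + 18*2*2 = 96 = |G|.

Derivation: General theorem: in the regular representation of a finite group G, each irreducible appears with multiplicity equal to its dimension. Check: dim(rho_reg) = sum d_i^2 = 1 + 1 + 1 + 1 + 1 + 1 + 1 + 1 + 1 + 1 + 1 + 1 + 1 + 1 + 1 + 1 + 1 + 1 + 1 + 1 + 1 + 1 + 1 + 1 + 4 + 4 + 4 + 4 + 4 + 4 + 4 + 4 + 4 + 4 + 4 + 4 + 4 + 4 + 4 + 4 + 4 + 4 = 96 = |G|.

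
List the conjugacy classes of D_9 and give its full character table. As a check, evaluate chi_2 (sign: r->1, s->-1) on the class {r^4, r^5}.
Conjugacy classes: {e} of size 1, {r^1, r^8} of size 2, {r^2, r^7} of size 2, {r^3, r^6} of size 2, {r^4, r^5} of size 2, {s, sr, ..., sr^8} of size 9.
Character table:
  irrep \ class              {e} (size 1)  {r^1, r^8} (size 2)  {r^2, r^7} (size 2)  {r^3, r^6} (size 2)  {r^4, r^5} (size 2)  {s, sr, ..., sr^8} (size 9)
  chi_1 (triv)               1             1                    1                    1                    1                    1                          
  chi_2 (sign: r->1, s->-1)  1             1                    1                    1                    1                    -1                         
  chi_3 (2d, j=1)            2             2*cos(2*pi/9)        2*cos(4*pi/9)        -1                   -2*cos(pi/9)         0                          
  chi_4 (2d, j=2)            2             2*cos(4*pi/9)        -2*cos(pi/9)         -1                   2*cos(2*pi/9)        0                          
  chi_5 (2d, j=3)            2             -1                   -1                   2                    -1                   0                          
  chi_6 (2d, j=4)            2             -2*cos(pi/9)         2*cos(2*pi/9)        -1                   2*cos(4*pi/9)        0                          

Spot check: chi_2 (sign: r->1, s->-1) on {r^4, r^5} = 1.

Derivation: D_9 has order 2*9 = 18 with 6 conjugacy classes, hence 6 irreducibles. Sum of squared dims 1 + 1 + 4 + 4 + 4 + 4 = 18 = |G|. Linear characters come from the abelianisation; the 2-dimensional irreps have character r^k -> 2*cos(2*pi*j*k/9), reflections -> 0.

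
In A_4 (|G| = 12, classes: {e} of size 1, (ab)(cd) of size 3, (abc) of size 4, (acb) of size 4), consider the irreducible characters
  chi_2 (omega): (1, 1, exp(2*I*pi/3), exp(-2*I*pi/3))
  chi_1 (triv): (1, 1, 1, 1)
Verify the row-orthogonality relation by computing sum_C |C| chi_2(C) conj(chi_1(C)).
Sum = 0; so <chi_2, chi_1> = 0 (distinct irreducibles are orthogonal).

Why: Compute term by term over conjugacy classes (|C| * chi_2(C) * conj(chi_1(C))):
  1*(1)*conj(1) + 3*(1)*conj(1) + 4*(exp(2*I*pi/3))*conj(1) + 4*(exp(-2*I*pi/3))*conj(1)
  = (1) + (3) + (4*exp(2*I*pi/3)) + (4*exp(-2*I*pi/3))
  = 0.
(Exp terms are combined using exp(i*s)*conj(exp(i*t)) = exp(i*(s-t)), and sums of them are collapsed using the identity that for every m > 1 the m distinct m-th roots of unity sum to 0, e.g. 1 + exp(2*I*pi/3) + exp(-2*I*pi/3) = 0.)
Dividing by |G| = 12 gives 0/12 = 0, matching the row-orthogonality relation <chi_2, chi_1> = [chi_2 = chi_1].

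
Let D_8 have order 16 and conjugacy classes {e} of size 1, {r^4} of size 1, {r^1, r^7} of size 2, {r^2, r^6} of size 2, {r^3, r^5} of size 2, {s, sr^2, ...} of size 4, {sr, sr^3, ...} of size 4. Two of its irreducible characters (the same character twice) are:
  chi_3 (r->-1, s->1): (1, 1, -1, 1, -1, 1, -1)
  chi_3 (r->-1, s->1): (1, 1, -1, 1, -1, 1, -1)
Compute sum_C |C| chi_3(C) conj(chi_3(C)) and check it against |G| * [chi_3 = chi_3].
Sum = 16 = |G| = 16; so <chi_3, chi_3> = 1 (norm-1 confirms irreducibility).

Why: Compute term by term over conjugacy classes (|C| * chi_3(C) * conj(chi_3(C))):
  1*(1)*conj(1) + 1*(1)*conj(1) + 2*(-1)*conj(-1) + 2*(1)*conj(1) + 2*(-1)*conj(-1) + 4*(1)*conj(1) + 4*(-1)*conj(-1)
  = (1) + (1) + (2) + (2) + (2) + (4) + (4)
  = 16.
Dividing by |G| = 16 gives 16/16 = 1, matching the row-orthogonality relation <chi_3, chi_3> = [chi_3 = chi_3].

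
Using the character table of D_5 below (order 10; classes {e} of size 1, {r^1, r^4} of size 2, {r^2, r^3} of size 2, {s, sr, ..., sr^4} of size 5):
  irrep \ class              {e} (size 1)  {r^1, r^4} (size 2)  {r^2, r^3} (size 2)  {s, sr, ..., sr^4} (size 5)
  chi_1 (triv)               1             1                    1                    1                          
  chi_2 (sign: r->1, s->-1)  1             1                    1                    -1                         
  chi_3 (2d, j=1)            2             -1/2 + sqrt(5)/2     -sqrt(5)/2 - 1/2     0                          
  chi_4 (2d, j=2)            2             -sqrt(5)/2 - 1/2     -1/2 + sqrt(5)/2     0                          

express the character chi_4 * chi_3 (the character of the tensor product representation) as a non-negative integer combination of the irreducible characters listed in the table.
chi_4 tensor chi_3 = chi_3 + chi_4 (all other irreducibles have multiplicity 0).

Argument: The character of a tensor product is the pointwise product (chi_4 * chi_3)(C) = chi_4(C) * chi_3(C):
  {e}: (2)*(2), {r^1, r^4}: (-sqrt(5)/2 - 1/2)*(-1/2 + sqrt(5)/2), {r^2, r^3}: (-1/2 + sqrt(5)/2)*(-sqrt(5)/2 - 1/2), {s, sr, ..., sr^4}: (0)*(0)
so (chi_4 * chi_3) takes values
  {e} -> 4, {r^1, r^4} -> -1, {r^2, r^3} -> -1, {s, sr, ..., sr^4} -> 0.
Now take the inner product of this character with each irreducible chi from the table, <chi_4*chi_3, chi> = (1/10) sum_C |C| (chi_4*chi_3)(C) conj(chi(C)):
  <chi_4*chi_3, chi_1> = (1/10)[1*(4)*conj(1) + 2*(-1)*conj(1) + 2*(-1)*conj(1) + 5*(0)*conj(1)]
      = (1/10)[(4) + (-2) + (-2) + (0)] = 0/10 = 0
  <chi_4*chi_3, chi_2> = (1/10)[1*(4)*conj(1) + 2*(-1)*conj(1) + 2*(-1)*conj(1) + 5*(0)*conj(-1)]
      = (1/10)[(4) + (-2) + (-2) + (0)] = 0/10 = 0
  <chi_4*chi_3, chi_3> = (1/10)[1*(4)*conj(2) + 2*(-1)*conj(-1/2 + sqrt(5)/2) + 2*(-1)*conj(-sqrt(5)/2 - 1/2) + 5*(0)*conj(0)]
      = (1/10)[(8) + (1 - sqrt(5)) + (1 + sqrt(5)) + (0)] = 10/10 = 1
  <chi_4*chi_3, chi_4> = (1/10)[1*(4)*conj(2) + 2*(-1)*conj(-sqrt(5)/2 - 1/2) + 2*(-1)*conj(-1/2 + sqrt(5)/2) + 5*(0)*conj(0)]
      = (1/10)[(8) + (1 + sqrt(5)) + (1 - sqrt(5)) + (0)] = 10/10 = 1
Hence the multiplicities are chi_3: 1, chi_4: 1. Dimension check: dim(chi_4)*dim(chi_3) = 2*2 = 4 and sum (mult * dim) = 1*2 + 1*2 = 4.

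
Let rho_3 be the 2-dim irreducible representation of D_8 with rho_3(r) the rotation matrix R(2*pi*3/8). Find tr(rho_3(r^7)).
chi_{rho_3}(r^7) = 2*cos(2*pi*3*7/8) = -sqrt(2)

Reasoning: rho_3(r^7) is rotation by angle 2*pi*3*7/8, whose trace is 2*cos(2*pi*3*7/8) = -sqrt(2).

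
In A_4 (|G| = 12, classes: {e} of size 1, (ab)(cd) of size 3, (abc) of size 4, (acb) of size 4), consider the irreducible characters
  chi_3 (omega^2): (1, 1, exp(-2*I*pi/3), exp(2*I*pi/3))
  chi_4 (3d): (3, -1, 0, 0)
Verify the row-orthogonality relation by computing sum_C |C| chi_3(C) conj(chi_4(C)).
Sum = 0; so <chi_3, chi_4> = 0 (distinct irreducibles are orthogonal).

Explanation: Compute term by term over conjugacy classes (|C| * chi_3(C) * conj(chi_4(C))):
  1*(1)*conj(3) + 3*(1)*conj(-1) + 4*(exp(-2*I*pi/3))*conj(0) + 4*(exp(2*I*pi/3))*conj(0)
  = (3) + (-3) + (0) + (0)
  = 0.
(Exp terms are combined using exp(i*s)*conj(exp(i*t)) = exp(i*(s-t)), and sums of them are collapsed using the identity that for every m > 1 the m distinct m-th roots of unity sum to 0, e.g. 1 + exp(2*I*pi/3) + exp(-2*I*pi/3) = 0.)
Dividing by |G| = 12 gives 0/12 = 0, matching the row-orthogonality relation <chi_3, chi_4> = [chi_3 = chi_4].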